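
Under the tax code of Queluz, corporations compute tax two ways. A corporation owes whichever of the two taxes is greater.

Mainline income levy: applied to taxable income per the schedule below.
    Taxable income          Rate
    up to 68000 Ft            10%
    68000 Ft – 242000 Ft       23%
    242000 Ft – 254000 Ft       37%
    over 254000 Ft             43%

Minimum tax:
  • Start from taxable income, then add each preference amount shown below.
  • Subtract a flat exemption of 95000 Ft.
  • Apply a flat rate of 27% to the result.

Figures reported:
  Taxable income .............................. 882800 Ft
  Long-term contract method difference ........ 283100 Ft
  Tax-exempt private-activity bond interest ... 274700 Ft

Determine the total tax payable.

363312 Ft

Mainline income levy:
  68000 Ft × 10% = 6800 Ft
  174000 Ft × 23% = 40020 Ft
  12000 Ft × 37% = 4440 Ft
  628800 Ft × 43% = 270384 Ft
  → 321644 Ft

Minimum tax:
  Adjusted income: 882800 Ft + 283100 Ft + 274700 Ft = 1440600 Ft
  Less exemption 95000 Ft → base 1345600 Ft
  1345600 Ft × 27% = 363312 Ft

363312 Ft > 321644 Ft, so the minimum tax is the binding amount.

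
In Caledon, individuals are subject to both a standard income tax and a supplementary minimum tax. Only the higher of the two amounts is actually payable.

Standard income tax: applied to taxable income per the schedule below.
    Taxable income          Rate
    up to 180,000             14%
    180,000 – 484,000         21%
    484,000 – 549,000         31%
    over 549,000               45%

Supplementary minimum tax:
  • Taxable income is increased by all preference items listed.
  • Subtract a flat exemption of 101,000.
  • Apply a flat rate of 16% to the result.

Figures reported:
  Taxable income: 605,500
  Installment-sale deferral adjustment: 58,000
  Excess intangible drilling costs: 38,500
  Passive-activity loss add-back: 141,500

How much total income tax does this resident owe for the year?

Standard income tax:
  180,000 × 14% = 25,200
  304,000 × 21% = 63,840
  65,000 × 31% = 20,150
  56,500 × 45% = 25,425
  → 134,615

Supplementary minimum tax:
  Adjusted income: 605,500 + 58,000 + 38,500 + 141,500 = 843,500
  Less exemption 101,000 → base 742,500
  742,500 × 16% = 118,800

134,615 > 118,800, so the standard income tax governs.

134,615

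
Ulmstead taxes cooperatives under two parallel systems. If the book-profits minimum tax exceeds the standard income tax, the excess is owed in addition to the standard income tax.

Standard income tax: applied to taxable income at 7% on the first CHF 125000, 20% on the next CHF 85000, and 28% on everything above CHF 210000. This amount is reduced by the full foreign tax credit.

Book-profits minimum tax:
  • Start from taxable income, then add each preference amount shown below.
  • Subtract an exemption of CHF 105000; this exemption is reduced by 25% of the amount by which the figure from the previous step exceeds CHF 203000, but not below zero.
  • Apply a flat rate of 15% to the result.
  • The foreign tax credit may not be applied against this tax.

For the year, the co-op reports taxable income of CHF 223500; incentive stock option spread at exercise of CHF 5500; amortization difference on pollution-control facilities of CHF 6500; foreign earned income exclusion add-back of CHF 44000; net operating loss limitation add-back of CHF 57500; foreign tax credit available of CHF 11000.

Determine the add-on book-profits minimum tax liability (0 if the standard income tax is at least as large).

Standard income tax:
  CHF 125000 × 7% = CHF 8750
  CHF 85000 × 20% = CHF 17000
  CHF 13500 × 28% = CHF 3780
  → CHF 29530
  Less foreign tax credit CHF 11000 → CHF 18530

Book-profits minimum tax:
  Adjusted income: CHF 223500 + CHF 5500 + CHF 6500 + CHF 44000 + CHF 57500 = CHF 337000
  Exemption: CHF 105000 − 25% × (CHF 337000 − CHF 203000) = CHF 105000 − CHF 33500 = CHF 71500
  Base: CHF 337000 − CHF 71500 = CHF 265500
  CHF 265500 × 15% = CHF 39825

Excess of book-profits minimum tax over standard income tax: CHF 39825 − CHF 18530 = CHF 21295.

CHF 21295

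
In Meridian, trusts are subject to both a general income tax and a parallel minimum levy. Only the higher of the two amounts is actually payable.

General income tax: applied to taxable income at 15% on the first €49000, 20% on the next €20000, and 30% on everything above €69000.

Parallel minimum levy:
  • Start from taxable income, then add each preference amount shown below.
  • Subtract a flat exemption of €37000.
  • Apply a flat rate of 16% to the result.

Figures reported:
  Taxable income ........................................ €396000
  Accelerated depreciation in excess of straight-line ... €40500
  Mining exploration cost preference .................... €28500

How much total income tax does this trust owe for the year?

General income tax:
  €49000 × 15% = €7350
  €20000 × 20% = €4000
  €327000 × 30% = €98100
  → €109450

Parallel minimum levy:
  Adjusted income: €396000 + €40500 + €28500 = €465000
  Less exemption €37000 → base €428000
  €428000 × 16% = €68480

€109450 > €68480, so the general income tax governs.

€109450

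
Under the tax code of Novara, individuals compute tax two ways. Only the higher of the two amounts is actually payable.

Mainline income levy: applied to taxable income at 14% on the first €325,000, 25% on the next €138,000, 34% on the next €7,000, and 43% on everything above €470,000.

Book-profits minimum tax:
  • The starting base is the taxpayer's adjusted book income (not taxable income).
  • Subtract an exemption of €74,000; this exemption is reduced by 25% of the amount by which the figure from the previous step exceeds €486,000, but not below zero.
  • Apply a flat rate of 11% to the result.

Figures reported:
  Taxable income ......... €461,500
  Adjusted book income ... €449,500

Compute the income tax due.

Mainline income levy:
  €325,000 × 14% = €45,500
  €136,500 × 25% = €34,125
  → €79,625

Book-profits minimum tax:
  Base (adjusted book income): €449,500
  Exemption: €449,500 ≤ €486,000, so full €74,000 applies
  Base: €449,500 − €74,000 = €375,500
  €375,500 × 11% = €41,305

€79,625 > €41,305, so the mainline income levy governs.

€79,625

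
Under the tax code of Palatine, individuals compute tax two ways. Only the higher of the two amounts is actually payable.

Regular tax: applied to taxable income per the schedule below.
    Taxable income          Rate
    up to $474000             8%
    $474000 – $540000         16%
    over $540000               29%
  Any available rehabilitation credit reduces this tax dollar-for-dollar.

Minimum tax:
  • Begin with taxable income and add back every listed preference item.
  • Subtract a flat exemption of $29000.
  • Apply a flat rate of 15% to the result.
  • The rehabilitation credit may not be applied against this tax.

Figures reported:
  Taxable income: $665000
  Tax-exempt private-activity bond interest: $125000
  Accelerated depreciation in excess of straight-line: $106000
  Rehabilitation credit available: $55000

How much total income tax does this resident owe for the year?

$130050

Regular tax:
  $474000 × 8% = $37920
  $66000 × 16% = $10560
  $125000 × 29% = $36250
  → $84730
  Less rehabilitation credit $55000 → $29730

Minimum tax:
  Adjusted income: $665000 + $125000 + $106000 = $896000
  Less exemption $29000 → base $867000
  $867000 × 15% = $130050

$130050 > $29730, so the minimum tax is the binding amount.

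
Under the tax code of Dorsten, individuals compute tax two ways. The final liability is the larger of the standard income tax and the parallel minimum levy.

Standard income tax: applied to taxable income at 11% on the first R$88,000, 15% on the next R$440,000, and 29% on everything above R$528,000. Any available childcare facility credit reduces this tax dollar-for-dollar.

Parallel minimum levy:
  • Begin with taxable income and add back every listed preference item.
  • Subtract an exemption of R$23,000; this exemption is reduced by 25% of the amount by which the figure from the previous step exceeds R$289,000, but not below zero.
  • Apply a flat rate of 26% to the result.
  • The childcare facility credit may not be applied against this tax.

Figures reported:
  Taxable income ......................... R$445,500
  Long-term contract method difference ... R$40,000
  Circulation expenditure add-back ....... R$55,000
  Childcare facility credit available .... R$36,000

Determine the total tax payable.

R$140,530

Standard income tax:
  R$88,000 × 11% = R$9,680
  R$357,500 × 15% = R$53,625
  → R$63,305
  Less childcare facility credit R$36,000 → R$27,305

Parallel minimum levy:
  Adjusted income: R$445,500 + R$40,000 + R$55,000 = R$540,500
  Exemption: 25% × (R$540,500 − R$289,000) = R$62,875 ≥ R$23,000, so the exemption is fully phased out
  Base: R$540,500 − R$0 = R$540,500
  R$540,500 × 26% = R$140,530

R$140,530 > R$27,305, so the parallel minimum levy is the binding amount.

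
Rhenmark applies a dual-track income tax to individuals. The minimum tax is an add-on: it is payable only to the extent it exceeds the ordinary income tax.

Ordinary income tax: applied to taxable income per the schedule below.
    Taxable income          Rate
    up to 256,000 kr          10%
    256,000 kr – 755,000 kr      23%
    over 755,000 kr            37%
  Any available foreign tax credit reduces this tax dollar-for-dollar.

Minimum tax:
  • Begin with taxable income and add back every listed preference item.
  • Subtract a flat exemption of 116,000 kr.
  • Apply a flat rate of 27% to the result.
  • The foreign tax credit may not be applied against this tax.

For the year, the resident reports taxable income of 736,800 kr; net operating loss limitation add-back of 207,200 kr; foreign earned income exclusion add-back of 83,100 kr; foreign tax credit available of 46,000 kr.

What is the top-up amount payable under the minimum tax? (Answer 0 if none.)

Minimum tax:
  Adjusted income: 736,800 kr + 207,200 kr + 83,100 kr = 1,027,100 kr
  Less exemption 116,000 kr → base 911,100 kr
  911,100 kr × 27% = 245,997 kr

Ordinary income tax:
  256,000 kr × 10% = 25,600 kr
  480,800 kr × 23% = 110,584 kr
  → 136,184 kr
  Less foreign tax credit 46,000 kr → 90,184 kr

Excess of minimum tax over ordinary income tax: 245,997 kr − 90,184 kr = 155,813 kr.

155,813 kr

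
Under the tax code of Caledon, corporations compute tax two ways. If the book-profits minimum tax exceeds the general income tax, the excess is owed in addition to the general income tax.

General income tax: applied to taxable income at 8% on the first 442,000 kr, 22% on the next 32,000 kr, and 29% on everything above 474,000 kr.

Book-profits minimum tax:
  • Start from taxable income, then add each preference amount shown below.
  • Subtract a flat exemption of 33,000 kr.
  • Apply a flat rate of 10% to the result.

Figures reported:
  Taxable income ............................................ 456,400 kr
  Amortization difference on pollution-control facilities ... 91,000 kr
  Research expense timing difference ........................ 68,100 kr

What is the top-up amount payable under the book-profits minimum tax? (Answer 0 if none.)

19,722 kr

General income tax:
  442,000 kr × 8% = 35,360 kr
  14,400 kr × 22% = 3,168 kr
  → 38,528 kr

Book-profits minimum tax:
  Adjusted income: 456,400 kr + 91,000 kr + 68,100 kr = 615,500 kr
  Less exemption 33,000 kr → base 582,500 kr
  582,500 kr × 10% = 58,250 kr

Excess of book-profits minimum tax over general income tax: 58,250 kr − 38,528 kr = 19,722 kr.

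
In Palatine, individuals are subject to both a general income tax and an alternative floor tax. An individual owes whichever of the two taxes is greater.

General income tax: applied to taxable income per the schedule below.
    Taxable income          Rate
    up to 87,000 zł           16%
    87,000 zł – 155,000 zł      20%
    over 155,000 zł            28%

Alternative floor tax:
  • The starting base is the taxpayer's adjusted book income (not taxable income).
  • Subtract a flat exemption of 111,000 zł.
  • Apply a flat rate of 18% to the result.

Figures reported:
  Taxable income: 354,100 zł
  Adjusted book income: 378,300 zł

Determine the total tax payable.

83,268 zł

General income tax:
  87,000 zł × 16% = 13,920 zł
  68,000 zł × 20% = 13,600 zł
  199,100 zł × 28% = 55,748 zł
  → 83,268 zł

Alternative floor tax:
  Base (adjusted book income): 378,300 zł
  Less exemption 111,000 zł → base 267,300 zł
  267,300 zł × 18% = 48,114 zł

83,268 zł > 48,114 zł, so the general income tax governs.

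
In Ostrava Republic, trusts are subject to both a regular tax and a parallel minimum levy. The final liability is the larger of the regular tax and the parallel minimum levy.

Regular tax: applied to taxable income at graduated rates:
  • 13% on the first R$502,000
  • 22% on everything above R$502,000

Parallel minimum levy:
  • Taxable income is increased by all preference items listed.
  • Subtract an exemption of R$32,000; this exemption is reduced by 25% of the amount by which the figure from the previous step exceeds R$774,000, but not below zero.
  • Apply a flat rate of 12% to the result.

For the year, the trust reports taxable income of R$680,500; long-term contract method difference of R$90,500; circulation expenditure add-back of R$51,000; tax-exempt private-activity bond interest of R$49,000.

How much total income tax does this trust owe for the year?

R$104,530

Parallel minimum levy:
  Adjusted income: R$680,500 + R$90,500 + R$51,000 + R$49,000 = R$871,000
  Exemption: R$32,000 − 25% × (R$871,000 − R$774,000) = R$32,000 − R$24,250 = R$7,750
  Base: R$871,000 − R$7,750 = R$863,250
  R$863,250 × 12% = R$103,590

Regular tax:
  R$502,000 × 13% = R$65,260
  R$178,500 × 22% = R$39,270
  → R$104,530

R$104,530 > R$103,590, so the regular tax governs.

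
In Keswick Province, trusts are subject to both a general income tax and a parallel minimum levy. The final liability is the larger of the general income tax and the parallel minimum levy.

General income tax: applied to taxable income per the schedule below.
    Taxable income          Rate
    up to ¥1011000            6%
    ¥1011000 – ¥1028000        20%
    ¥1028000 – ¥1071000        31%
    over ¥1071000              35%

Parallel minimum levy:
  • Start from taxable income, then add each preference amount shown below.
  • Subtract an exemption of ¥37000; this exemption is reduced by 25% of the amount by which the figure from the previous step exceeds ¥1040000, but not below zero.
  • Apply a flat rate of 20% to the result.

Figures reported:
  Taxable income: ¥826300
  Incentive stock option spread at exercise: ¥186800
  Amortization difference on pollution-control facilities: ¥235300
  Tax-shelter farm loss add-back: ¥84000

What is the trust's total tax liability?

General income tax:
  ¥826300 × 6% = ¥49578

Parallel minimum levy:
  Adjusted income: ¥826300 + ¥186800 + ¥235300 + ¥84000 = ¥1332400
  Exemption: 25% × (¥1332400 − ¥1040000) = ¥73100 ≥ ¥37000, so the exemption is fully phased out
  Base: ¥1332400 − ¥0 = ¥1332400
  ¥1332400 × 20% = ¥266480

¥266480 > ¥49578, so the parallel minimum levy is the binding amount.

¥266480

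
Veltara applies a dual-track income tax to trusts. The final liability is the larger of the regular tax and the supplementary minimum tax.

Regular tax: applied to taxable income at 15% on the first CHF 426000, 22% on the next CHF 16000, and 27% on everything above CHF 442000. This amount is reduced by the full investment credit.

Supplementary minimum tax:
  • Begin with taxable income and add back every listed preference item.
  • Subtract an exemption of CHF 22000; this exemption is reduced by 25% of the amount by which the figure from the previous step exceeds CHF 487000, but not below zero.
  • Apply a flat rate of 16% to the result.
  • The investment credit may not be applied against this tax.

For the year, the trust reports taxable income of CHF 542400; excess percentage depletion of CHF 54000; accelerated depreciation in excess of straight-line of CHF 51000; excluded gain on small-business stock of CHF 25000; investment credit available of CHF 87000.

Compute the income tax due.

CHF 107584

Regular tax:
  CHF 426000 × 15% = CHF 63900
  CHF 16000 × 22% = CHF 3520
  CHF 100400 × 27% = CHF 27108
  → CHF 94528
  Less investment credit CHF 87000 → CHF 7528

Supplementary minimum tax:
  Adjusted income: CHF 542400 + CHF 54000 + CHF 51000 + CHF 25000 = CHF 672400
  Exemption: 25% × (CHF 672400 − CHF 487000) = CHF 46350 ≥ CHF 22000, so the exemption is fully phased out
  Base: CHF 672400 − CHF 0 = CHF 672400
  CHF 672400 × 16% = CHF 107584

CHF 107584 > CHF 7528, so the supplementary minimum tax is the binding amount.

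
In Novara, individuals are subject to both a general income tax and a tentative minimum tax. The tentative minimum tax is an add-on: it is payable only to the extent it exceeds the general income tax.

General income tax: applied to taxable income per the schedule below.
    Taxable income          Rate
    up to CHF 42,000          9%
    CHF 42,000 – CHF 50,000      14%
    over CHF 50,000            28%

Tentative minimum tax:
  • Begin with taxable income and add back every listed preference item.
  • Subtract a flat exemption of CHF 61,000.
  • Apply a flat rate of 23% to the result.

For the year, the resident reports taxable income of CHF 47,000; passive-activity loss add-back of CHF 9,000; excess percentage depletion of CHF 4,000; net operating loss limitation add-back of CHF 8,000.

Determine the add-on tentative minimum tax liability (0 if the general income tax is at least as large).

General income tax:
  CHF 42,000 × 9% = CHF 3,780
  CHF 5,000 × 14% = CHF 700
  → CHF 4,480

Tentative minimum tax:
  Adjusted income: CHF 47,000 + CHF 9,000 + CHF 4,000 + CHF 8,000 = CHF 68,000
  Less exemption CHF 61,000 → base CHF 7,000
  CHF 7,000 × 23% = CHF 1,610

CHF 1,610 ≤ CHF 4,480, so no add-on is due.

CHF 0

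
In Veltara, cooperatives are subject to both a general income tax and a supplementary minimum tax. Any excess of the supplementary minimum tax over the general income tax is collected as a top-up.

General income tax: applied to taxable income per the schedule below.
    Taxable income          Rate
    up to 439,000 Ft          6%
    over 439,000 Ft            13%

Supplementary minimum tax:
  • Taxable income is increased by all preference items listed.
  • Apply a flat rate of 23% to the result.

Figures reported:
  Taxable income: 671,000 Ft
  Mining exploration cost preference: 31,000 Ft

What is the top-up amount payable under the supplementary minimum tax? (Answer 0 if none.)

104,960 Ft

General income tax:
  439,000 Ft × 6% = 26,340 Ft
  232,000 Ft × 13% = 30,160 Ft
  → 56,500 Ft

Supplementary minimum tax:
  Adjusted income: 671,000 Ft + 31,000 Ft = 702,000 Ft
  702,000 Ft × 23% = 161,460 Ft

Excess of supplementary minimum tax over general income tax: 161,460 Ft − 56,500 Ft = 104,960 Ft.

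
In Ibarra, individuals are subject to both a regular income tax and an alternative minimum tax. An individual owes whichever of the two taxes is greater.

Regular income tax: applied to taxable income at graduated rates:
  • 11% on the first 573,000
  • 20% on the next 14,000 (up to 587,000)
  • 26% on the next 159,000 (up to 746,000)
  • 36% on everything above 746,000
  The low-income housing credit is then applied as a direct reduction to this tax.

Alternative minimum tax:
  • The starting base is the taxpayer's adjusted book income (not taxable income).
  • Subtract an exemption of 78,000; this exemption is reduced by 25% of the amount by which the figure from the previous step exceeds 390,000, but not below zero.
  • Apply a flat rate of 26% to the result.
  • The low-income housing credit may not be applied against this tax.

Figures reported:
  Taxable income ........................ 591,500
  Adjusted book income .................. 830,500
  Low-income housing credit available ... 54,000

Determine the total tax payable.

215,930

Regular income tax:
  573,000 × 11% = 63,030
  14,000 × 20% = 2,800
  4,500 × 26% = 1,170
  → 67,000
  Less low-income housing credit 54,000 → 13,000

Alternative minimum tax:
  Base (adjusted book income): 830,500
  Exemption: 25% × (830,500 − 390,000) = 110,125 ≥ 78,000, so the exemption is fully phased out
  Base: 830,500 − 0 = 830,500
  830,500 × 26% = 215,930

215,930 > 13,000, so the alternative minimum tax is the binding amount.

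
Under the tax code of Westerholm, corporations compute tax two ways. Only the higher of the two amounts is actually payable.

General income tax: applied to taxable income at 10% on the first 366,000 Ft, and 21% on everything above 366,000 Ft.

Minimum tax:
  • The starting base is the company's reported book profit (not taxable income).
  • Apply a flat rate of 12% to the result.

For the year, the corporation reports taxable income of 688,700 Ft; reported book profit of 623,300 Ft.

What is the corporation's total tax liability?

104,367 Ft

Minimum tax:
  Base (reported book profit): 623,300 Ft
  623,300 Ft × 12% = 74,796 Ft

General income tax:
  366,000 Ft × 10% = 36,600 Ft
  322,700 Ft × 21% = 67,767 Ft
  → 104,367 Ft

104,367 Ft > 74,796 Ft, so the general income tax governs.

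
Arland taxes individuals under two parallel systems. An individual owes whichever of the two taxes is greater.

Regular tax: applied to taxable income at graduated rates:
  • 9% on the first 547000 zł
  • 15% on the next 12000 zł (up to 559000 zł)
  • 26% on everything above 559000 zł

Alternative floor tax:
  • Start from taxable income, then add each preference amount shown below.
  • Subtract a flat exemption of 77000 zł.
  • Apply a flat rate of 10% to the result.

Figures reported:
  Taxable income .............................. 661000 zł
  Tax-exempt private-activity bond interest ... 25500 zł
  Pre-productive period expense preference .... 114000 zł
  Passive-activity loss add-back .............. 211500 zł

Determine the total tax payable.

Regular tax:
  547000 zł × 9% = 49230 zł
  12000 zł × 15% = 1800 zł
  102000 zł × 26% = 26520 zł
  → 77550 zł

Alternative floor tax:
  Adjusted income: 661000 zł + 25500 zł + 114000 zł + 211500 zł = 1012000 zł
  Less exemption 77000 zł → base 935000 zł
  935000 zł × 10% = 93500 zł

93500 zł > 77550 zł, so the alternative floor tax is the binding amount.

93500 zł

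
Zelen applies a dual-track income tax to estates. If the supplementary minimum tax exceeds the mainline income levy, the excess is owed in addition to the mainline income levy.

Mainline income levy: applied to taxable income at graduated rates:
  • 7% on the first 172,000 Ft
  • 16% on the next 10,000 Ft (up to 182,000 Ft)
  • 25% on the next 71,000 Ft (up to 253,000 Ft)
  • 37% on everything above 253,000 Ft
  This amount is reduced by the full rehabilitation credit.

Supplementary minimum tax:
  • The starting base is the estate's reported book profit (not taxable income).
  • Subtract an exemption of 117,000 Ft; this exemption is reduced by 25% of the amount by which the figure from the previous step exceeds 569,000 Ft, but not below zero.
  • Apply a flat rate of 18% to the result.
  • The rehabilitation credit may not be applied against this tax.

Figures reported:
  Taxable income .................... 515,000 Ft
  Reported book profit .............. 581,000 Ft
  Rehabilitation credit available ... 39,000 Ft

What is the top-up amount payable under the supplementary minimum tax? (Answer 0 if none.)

0 Ft

Supplementary minimum tax:
  Base (reported book profit): 581,000 Ft
  Exemption: 117,000 Ft − 25% × (581,000 Ft − 569,000 Ft) = 117,000 Ft − 3,000 Ft = 114,000 Ft
  Base: 581,000 Ft − 114,000 Ft = 467,000 Ft
  467,000 Ft × 18% = 84,060 Ft

Mainline income levy:
  172,000 Ft × 7% = 12,040 Ft
  10,000 Ft × 16% = 1,600 Ft
  71,000 Ft × 25% = 17,750 Ft
  262,000 Ft × 37% = 96,940 Ft
  → 128,330 Ft
  Less rehabilitation credit 39,000 Ft → 89,330 Ft

84,060 Ft ≤ 89,330 Ft, so no add-on is due.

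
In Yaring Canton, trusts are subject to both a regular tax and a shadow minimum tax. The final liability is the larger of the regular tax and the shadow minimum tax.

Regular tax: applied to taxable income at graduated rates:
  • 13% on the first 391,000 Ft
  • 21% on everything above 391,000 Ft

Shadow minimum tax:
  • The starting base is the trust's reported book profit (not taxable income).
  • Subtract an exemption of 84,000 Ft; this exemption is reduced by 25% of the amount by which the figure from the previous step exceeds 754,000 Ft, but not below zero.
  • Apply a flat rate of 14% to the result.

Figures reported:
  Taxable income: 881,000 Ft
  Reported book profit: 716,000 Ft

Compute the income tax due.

153,730 Ft

Shadow minimum tax:
  Base (reported book profit): 716,000 Ft
  Exemption: 716,000 Ft ≤ 754,000 Ft, so full 84,000 Ft applies
  Base: 716,000 Ft − 84,000 Ft = 632,000 Ft
  632,000 Ft × 14% = 88,480 Ft

Regular tax:
  391,000 Ft × 13% = 50,830 Ft
  490,000 Ft × 21% = 102,900 Ft
  → 153,730 Ft

153,730 Ft > 88,480 Ft, so the regular tax governs.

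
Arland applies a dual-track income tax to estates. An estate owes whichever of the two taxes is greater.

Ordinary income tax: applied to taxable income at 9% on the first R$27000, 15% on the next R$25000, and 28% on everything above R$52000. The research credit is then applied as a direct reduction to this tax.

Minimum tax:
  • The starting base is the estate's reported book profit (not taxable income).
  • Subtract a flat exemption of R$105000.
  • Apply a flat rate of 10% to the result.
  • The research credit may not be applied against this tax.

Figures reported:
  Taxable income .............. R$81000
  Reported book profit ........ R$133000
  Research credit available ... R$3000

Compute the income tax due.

R$11300

Ordinary income tax:
  R$27000 × 9% = R$2430
  R$25000 × 15% = R$3750
  R$29000 × 28% = R$8120
  → R$14300
  Less research credit R$3000 → R$11300

Minimum tax:
  Base (reported book profit): R$133000
  Less exemption R$105000 → base R$28000
  R$28000 × 10% = R$2800

R$11300 > R$2800, so the ordinary income tax governs.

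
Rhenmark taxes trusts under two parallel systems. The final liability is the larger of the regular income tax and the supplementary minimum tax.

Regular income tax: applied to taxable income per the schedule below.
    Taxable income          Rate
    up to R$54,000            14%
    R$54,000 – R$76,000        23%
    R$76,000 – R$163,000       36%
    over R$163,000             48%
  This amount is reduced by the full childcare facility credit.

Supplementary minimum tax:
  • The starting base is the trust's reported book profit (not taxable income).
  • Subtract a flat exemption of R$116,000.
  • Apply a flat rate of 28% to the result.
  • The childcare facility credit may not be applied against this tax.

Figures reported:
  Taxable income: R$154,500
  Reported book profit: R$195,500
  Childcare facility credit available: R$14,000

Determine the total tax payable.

Regular income tax:
  R$54,000 × 14% = R$7,560
  R$22,000 × 23% = R$5,060
  R$78,500 × 36% = R$28,260
  → R$40,880
  Less childcare facility credit R$14,000 → R$26,880

Supplementary minimum tax:
  Base (reported book profit): R$195,500
  Less exemption R$116,000 → base R$79,500
  R$79,500 × 28% = R$22,260

R$26,880 > R$22,260, so the regular income tax governs.

R$26,880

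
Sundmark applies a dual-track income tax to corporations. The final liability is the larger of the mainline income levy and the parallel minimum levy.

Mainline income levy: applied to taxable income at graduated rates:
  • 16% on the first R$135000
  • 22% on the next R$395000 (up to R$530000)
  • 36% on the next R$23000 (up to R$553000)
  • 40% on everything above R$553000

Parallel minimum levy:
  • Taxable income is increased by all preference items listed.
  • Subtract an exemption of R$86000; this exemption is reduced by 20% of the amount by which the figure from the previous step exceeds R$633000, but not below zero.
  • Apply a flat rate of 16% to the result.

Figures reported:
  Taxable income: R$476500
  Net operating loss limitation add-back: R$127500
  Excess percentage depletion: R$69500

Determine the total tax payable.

R$96730

Parallel minimum levy:
  Adjusted income: R$476500 + R$127500 + R$69500 = R$673500
  Exemption: R$86000 − 20% × (R$673500 − R$633000) = R$86000 − R$8100 = R$77900
  Base: R$673500 − R$77900 = R$595600
  R$595600 × 16% = R$95296

Mainline income levy:
  R$135000 × 16% = R$21600
  R$341500 × 22% = R$75130
  → R$96730

R$96730 > R$95296, so the mainline income levy governs.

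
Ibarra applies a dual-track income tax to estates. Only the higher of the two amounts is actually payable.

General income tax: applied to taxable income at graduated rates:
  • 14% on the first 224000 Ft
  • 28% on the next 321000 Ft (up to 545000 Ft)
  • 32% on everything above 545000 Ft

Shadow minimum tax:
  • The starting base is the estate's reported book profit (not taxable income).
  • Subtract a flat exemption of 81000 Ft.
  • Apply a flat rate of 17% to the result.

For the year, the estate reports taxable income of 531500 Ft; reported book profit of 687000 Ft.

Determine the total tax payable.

117460 Ft

General income tax:
  224000 Ft × 14% = 31360 Ft
  307500 Ft × 28% = 86100 Ft
  → 117460 Ft

Shadow minimum tax:
  Base (reported book profit): 687000 Ft
  Less exemption 81000 Ft → base 606000 Ft
  606000 Ft × 17% = 103020 Ft

117460 Ft > 103020 Ft, so the general income tax governs.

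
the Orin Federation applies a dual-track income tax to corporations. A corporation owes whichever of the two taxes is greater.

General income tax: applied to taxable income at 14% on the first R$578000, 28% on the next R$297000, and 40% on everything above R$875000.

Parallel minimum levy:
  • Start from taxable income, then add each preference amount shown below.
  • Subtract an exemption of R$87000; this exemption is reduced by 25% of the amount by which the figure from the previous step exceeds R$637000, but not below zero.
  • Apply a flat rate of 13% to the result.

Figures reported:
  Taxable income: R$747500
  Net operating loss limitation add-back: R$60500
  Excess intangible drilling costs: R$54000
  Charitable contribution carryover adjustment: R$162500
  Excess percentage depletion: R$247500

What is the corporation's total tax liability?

Parallel minimum levy:
  Adjusted income: R$747500 + R$60500 + R$54000 + R$162500 + R$247500 = R$1272000
  Exemption: 25% × (R$1272000 − R$637000) = R$158750 ≥ R$87000, so the exemption is fully phased out
  Base: R$1272000 − R$0 = R$1272000
  R$1272000 × 13% = R$165360

General income tax:
  R$578000 × 14% = R$80920
  R$169500 × 28% = R$47460
  → R$128380

R$165360 > R$128380, so the parallel minimum levy is the binding amount.

R$165360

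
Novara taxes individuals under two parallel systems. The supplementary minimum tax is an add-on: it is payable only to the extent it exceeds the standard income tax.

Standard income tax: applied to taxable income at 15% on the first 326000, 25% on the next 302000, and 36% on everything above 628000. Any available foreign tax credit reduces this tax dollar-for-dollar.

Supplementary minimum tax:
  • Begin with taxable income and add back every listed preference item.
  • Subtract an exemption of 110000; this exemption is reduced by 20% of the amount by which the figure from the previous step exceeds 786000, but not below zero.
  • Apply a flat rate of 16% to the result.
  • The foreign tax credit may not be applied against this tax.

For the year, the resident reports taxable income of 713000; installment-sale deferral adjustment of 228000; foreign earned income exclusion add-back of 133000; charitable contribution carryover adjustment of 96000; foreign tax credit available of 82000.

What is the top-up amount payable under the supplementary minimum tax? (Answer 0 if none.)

108888

Supplementary minimum tax:
  Adjusted income: 713000 + 228000 + 133000 + 96000 = 1170000
  Exemption: 110000 − 20% × (1170000 − 786000) = 110000 − 76800 = 33200
  Base: 1170000 − 33200 = 1136800
  1136800 × 16% = 181888

Standard income tax:
  326000 × 15% = 48900
  302000 × 25% = 75500
  85000 × 36% = 30600
  → 155000
  Less foreign tax credit 82000 → 73000

Excess of supplementary minimum tax over standard income tax: 181888 − 73000 = 108888.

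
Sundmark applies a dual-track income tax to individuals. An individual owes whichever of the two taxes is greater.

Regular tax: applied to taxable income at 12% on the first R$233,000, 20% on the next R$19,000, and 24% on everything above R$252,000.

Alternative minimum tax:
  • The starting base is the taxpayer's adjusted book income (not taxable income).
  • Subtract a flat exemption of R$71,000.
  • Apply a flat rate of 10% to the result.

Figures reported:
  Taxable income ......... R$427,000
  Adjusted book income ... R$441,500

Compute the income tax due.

R$73,760

Regular tax:
  R$233,000 × 12% = R$27,960
  R$19,000 × 20% = R$3,800
  R$175,000 × 24% = R$42,000
  → R$73,760

Alternative minimum tax:
  Base (adjusted book income): R$441,500
  Less exemption R$71,000 → base R$370,500
  R$370,500 × 10% = R$37,050

R$73,760 > R$37,050, so the regular tax governs.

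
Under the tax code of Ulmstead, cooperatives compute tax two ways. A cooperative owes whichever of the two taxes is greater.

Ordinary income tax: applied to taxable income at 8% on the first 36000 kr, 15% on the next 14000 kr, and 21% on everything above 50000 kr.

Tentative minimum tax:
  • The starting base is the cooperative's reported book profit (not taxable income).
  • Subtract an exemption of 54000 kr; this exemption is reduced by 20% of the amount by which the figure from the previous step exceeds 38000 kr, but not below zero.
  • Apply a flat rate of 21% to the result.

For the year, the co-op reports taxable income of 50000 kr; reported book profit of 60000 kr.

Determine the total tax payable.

Tentative minimum tax:
  Base (reported book profit): 60000 kr
  Exemption: 54000 kr − 20% × (60000 kr − 38000 kr) = 54000 kr − 4400 kr = 49600 kr
  Base: 60000 kr − 49600 kr = 10400 kr
  10400 kr × 21% = 2184 kr

Ordinary income tax:
  36000 kr × 8% = 2880 kr
  14000 kr × 15% = 2100 kr
  → 4980 kr

4980 kr > 2184 kr, so the ordinary income tax governs.

4980 kr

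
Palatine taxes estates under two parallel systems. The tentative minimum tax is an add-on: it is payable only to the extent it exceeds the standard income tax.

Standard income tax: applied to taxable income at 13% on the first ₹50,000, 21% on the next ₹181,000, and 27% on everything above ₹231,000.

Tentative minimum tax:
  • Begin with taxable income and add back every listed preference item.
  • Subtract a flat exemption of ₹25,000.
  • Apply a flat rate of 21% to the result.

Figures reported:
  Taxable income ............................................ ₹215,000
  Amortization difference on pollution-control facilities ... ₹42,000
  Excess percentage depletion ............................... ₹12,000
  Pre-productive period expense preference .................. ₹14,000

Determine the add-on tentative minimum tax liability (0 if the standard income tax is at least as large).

₹13,030

Tentative minimum tax:
  Adjusted income: ₹215,000 + ₹42,000 + ₹12,000 + ₹14,000 = ₹283,000
  Less exemption ₹25,000 → base ₹258,000
  ₹258,000 × 21% = ₹54,180

Standard income tax:
  ₹50,000 × 13% = ₹6,500
  ₹165,000 × 21% = ₹34,650
  → ₹41,150

Excess of tentative minimum tax over standard income tax: ₹54,180 − ₹41,150 = ₹13,030.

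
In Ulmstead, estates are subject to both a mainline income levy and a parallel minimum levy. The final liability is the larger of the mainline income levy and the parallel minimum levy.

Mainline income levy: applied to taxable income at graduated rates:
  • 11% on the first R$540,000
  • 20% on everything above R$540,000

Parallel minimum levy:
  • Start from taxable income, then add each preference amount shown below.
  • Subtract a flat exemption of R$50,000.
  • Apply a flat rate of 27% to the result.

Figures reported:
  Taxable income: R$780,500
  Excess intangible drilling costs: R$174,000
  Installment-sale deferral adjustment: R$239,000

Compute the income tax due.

Parallel minimum levy:
  Adjusted income: R$780,500 + R$174,000 + R$239,000 = R$1,193,500
  Less exemption R$50,000 → base R$1,143,500
  R$1,143,500 × 27% = R$308,745

Mainline income levy:
  R$540,000 × 11% = R$59,400
  R$240,500 × 20% = R$48,100
  → R$107,500

R$308,745 > R$107,500, so the parallel minimum levy is the binding amount.

R$308,745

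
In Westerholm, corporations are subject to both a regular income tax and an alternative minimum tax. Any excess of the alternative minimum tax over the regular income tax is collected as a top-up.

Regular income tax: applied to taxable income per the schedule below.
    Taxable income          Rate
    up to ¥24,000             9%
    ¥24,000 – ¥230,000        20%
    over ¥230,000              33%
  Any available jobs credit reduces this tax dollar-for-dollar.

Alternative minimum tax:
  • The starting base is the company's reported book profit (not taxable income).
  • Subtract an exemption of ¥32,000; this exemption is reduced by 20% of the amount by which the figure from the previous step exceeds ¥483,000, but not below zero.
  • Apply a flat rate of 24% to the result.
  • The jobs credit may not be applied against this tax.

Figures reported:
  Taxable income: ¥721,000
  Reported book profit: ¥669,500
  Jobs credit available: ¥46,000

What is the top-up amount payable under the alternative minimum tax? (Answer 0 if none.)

Regular income tax:
  ¥24,000 × 9% = ¥2,160
  ¥206,000 × 20% = ¥41,200
  ¥491,000 × 33% = ¥162,030
  → ¥205,390
  Less jobs credit ¥46,000 → ¥159,390

Alternative minimum tax:
  Base (reported book profit): ¥669,500
  Exemption: 20% × (¥669,500 − ¥483,000) = ¥37,300 ≥ ¥32,000, so the exemption is fully phased out
  Base: ¥669,500 − ¥0 = ¥669,500
  ¥669,500 × 24% = ¥160,680

Excess of alternative minimum tax over regular income tax: ¥160,680 − ¥159,390 = ¥1,290.

¥1,290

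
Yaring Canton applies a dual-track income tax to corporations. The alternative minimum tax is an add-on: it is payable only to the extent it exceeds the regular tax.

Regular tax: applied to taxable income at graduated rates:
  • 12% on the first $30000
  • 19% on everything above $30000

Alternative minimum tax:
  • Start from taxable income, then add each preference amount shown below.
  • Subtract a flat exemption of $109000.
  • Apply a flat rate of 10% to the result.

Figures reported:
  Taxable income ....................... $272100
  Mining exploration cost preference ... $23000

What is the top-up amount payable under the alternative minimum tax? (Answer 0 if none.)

Regular tax:
  $30000 × 12% = $3600
  $242100 × 19% = $45999
  → $49599

Alternative minimum tax:
  Adjusted income: $272100 + $23000 = $295100
  Less exemption $109000 → base $186100
  $186100 × 10% = $18610

$18610 ≤ $49599, so no add-on is due.

$0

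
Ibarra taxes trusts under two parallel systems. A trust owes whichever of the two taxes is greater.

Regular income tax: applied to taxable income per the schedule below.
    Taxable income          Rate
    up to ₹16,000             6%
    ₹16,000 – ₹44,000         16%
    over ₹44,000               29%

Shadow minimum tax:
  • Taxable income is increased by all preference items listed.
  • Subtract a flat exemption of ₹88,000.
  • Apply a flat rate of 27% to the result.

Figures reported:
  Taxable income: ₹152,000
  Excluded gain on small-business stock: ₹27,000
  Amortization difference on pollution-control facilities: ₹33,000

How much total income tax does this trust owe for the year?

₹36,760

Shadow minimum tax:
  Adjusted income: ₹152,000 + ₹27,000 + ₹33,000 = ₹212,000
  Less exemption ₹88,000 → base ₹124,000
  ₹124,000 × 27% = ₹33,480

Regular income tax:
  ₹16,000 × 6% = ₹960
  ₹28,000 × 16% = ₹4,480
  ₹108,000 × 29% = ₹31,320
  → ₹36,760

₹36,760 > ₹33,480, so the regular income tax governs.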